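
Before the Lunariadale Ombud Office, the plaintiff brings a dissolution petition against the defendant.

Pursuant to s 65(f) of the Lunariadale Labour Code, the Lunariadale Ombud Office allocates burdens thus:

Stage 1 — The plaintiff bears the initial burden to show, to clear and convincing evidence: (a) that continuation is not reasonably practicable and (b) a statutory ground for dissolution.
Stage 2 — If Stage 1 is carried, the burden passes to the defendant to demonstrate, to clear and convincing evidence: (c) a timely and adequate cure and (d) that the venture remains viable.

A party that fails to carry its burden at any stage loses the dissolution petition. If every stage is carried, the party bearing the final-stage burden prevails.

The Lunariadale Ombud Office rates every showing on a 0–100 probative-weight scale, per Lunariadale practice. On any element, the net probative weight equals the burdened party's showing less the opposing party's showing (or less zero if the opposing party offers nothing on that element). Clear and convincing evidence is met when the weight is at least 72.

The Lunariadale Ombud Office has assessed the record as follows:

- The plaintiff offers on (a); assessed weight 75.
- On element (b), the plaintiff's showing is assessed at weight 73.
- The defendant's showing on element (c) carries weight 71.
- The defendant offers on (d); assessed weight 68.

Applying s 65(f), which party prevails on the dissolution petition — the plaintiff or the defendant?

At Stage 1 the plaintiff must meet clear and convincing evidence (weight is at least 72): on (a) the weight is 75, which does reach 72, so (a) meets the standard; on (b) the weight is 73, ≥ 72, so (b) meets the standard.
  Stage 1 is satisfied; the onus moves to the defendant.
At Stage 2 the defendant must meet clear and convincing evidence (weight is at least 72): on (c) the weight is 71, < 72, so (c) does not meet the standard; on (d) the weight is 68, < 72, so (d) does not meet the standard.
  The defendant does not carry Stage 2.
So the plaintiff prevails.

plaintiff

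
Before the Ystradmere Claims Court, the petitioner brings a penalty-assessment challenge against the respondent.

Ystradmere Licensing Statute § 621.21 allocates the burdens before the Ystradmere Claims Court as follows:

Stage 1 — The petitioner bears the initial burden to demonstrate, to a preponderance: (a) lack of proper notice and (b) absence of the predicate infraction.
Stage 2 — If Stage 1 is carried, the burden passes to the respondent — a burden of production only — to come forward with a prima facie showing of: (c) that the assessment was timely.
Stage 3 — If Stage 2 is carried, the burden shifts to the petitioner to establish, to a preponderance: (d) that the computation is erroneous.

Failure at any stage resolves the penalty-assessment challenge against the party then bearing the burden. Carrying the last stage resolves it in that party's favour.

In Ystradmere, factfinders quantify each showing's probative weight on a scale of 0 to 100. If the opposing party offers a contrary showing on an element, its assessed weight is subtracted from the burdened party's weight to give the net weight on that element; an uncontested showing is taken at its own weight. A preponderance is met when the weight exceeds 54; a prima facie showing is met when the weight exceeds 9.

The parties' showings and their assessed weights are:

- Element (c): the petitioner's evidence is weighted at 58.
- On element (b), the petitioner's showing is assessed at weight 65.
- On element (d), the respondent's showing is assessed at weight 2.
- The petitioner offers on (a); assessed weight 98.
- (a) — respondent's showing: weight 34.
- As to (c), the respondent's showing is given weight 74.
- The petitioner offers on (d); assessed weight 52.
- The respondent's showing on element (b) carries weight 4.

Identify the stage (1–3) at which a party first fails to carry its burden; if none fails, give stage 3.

stage 3

Stage 1 — burden on petitioner; standard: a preponderance (weight exceeds 54).
    (a): 98 − 34 = 64 > 54 [met]
    (b): 65 − 4 = 61 > 54 [met]
  Stage 1 carried; the burden shifts to the respondent.
Stage 2 — burden on respondent; standard: a prima facie showing (weight exceeds 9).
    (c): 74 − 58 = 16 > 9 [met]
  The respondent carries Stage 2; the petitioner now bears the burden.
Stage 3 — burden on petitioner; standard: a preponderance (weight exceeds 54).
    (d): 52 − 2 = 50 ≤ 54 [not met]
  Not every element is met, so the petitioner fails to carry Stage 3.
So the respondent prevails.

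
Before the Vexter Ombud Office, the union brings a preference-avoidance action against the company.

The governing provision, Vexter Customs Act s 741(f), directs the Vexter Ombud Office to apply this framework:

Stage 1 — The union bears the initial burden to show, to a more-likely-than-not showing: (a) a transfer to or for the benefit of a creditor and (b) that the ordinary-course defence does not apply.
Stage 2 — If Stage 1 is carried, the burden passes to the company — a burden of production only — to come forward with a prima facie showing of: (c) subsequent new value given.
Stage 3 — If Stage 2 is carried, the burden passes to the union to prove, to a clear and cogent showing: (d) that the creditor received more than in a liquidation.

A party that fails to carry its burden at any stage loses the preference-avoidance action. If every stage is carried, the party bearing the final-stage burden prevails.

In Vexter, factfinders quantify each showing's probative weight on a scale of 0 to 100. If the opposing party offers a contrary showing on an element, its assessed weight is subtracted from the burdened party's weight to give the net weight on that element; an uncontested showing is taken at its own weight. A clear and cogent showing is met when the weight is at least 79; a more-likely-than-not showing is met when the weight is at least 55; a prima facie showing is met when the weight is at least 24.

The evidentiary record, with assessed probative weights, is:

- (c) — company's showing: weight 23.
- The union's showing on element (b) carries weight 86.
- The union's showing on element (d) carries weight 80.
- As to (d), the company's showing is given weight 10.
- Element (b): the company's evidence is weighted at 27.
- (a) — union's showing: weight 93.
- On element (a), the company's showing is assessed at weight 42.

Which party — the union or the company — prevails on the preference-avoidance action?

Stage 1 (union, a more-likely-than-not showing, weight is at least 55): (a) net 93−42=51 < 55 — fails; (b) net 86−27=59 ≥ 55 — meets.
  Stage 1 not carried; the union fails its burden.
The analysis ends at Stage 1; the company prevails.

company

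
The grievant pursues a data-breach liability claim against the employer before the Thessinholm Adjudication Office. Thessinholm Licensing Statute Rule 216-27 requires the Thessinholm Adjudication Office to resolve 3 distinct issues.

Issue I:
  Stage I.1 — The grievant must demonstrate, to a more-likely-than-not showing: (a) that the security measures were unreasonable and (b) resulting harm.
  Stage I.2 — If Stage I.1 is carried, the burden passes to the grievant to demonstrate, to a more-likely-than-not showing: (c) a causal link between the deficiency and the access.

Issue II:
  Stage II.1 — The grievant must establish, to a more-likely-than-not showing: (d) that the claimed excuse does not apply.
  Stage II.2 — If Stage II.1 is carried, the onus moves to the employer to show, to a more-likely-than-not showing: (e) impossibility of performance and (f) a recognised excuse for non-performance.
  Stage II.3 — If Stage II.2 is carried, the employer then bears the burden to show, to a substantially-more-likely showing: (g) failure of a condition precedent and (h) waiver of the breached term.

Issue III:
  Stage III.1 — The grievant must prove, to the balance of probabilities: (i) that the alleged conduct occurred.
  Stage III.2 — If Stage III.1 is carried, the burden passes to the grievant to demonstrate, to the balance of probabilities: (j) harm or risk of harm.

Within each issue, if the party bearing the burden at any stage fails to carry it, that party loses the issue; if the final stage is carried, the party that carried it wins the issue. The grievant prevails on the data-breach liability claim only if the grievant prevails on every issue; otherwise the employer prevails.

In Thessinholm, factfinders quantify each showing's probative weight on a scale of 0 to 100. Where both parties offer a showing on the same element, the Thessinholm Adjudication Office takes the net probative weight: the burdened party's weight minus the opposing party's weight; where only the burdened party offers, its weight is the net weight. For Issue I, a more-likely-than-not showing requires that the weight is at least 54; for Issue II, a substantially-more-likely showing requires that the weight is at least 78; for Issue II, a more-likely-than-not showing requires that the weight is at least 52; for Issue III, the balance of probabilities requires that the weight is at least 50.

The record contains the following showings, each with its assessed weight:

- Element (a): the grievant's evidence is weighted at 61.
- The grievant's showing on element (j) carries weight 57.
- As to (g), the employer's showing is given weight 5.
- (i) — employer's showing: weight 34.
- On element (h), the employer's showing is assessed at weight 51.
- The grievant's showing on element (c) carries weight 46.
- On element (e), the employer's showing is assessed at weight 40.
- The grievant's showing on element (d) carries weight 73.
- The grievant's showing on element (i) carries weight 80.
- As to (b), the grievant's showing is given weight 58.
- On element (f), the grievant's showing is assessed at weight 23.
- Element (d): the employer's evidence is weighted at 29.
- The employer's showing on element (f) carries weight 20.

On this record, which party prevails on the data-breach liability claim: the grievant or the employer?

— Issue I —
Stage I.1 — burden on grievant; standard: a more-likely-than-not showing (weight is at least 54).
    (a): 61 ≥ 54 [met]
    (b): 58 ≥ 54 [met]
  All elements met. The grievant retains the burden for Stage I.2.
Stage I.2 — burden on grievant; standard: a more-likely-than-not showing (weight is at least 54).
    (c): 46 < 54 [not met]
  Stage I.2 not carried; the grievant fails its burden.
The analysis ends at Stage I.2; the employer prevails on this issue.
— Issue II —
Stage II.1 (grievant, a more-likely-than-not showing, weight is at least 52): (d) net 73−29=44 < 52 — fails.
  Not every element is met, so the grievant fails to carry Stage II.1.
The analysis ends at Stage II.1; the employer prevails on this issue.
— Issue III —
Stage III.1 — burden on grievant; standard: the balance of probabilities (weight is at least 50).
    (i): 80 − 34 = 46 < 50 [not met]
  Not every element is met, so the grievant fails to carry Stage III.1.
So the employer prevails on this issue.
Per-issue: Issue I → employer; Issue II → employer; Issue III → employer. The grievant must prevail on every issue; overall, the employer prevails.

employer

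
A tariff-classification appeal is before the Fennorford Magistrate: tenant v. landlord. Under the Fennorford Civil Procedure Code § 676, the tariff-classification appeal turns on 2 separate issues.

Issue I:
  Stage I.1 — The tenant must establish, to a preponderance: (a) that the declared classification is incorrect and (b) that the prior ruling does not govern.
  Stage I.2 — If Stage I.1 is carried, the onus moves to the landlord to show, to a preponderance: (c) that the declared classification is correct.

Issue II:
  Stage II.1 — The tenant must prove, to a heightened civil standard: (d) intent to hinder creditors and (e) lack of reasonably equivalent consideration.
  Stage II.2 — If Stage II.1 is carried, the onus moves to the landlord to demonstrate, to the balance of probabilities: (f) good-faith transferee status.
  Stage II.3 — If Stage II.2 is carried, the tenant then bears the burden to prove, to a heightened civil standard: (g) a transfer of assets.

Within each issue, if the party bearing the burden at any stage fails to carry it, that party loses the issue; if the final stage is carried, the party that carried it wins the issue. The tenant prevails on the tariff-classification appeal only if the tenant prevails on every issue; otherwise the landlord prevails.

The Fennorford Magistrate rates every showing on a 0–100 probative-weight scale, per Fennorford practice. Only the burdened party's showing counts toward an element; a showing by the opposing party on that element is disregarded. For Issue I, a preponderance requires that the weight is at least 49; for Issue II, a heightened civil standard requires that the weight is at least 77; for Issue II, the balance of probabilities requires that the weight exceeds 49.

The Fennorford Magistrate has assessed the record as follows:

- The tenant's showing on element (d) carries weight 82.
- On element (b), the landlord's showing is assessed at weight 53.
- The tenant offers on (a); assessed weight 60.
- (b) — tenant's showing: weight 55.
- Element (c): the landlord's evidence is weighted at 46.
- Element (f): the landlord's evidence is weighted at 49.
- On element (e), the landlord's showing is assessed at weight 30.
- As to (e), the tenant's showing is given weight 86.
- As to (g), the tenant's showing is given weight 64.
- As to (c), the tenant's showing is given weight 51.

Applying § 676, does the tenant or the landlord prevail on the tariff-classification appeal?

— Issue I —
Stage I.1 (tenant, a preponderance, weight is at least 49): (a) 60 ≥ 49 — meets; (b) 55 (landlord's 53 disregarded) ≥ 49 — meets.
  Stage I.1 carried; the burden shifts to the landlord.
Stage I.2 (landlord, a preponderance, weight is at least 49): (c) 46 (tenant's 51 disregarded) < 49 — fails.
  Stage I.2 not carried; the landlord fails its burden.
The tenant prevails on this issue.
— Issue II —
At Stage II.1 the tenant must meet a heightened civil standard (weight is at least 77): on (d) the weight is 82, ≥ 77, so (d) meets the standard; on (e) the weight is 86 (the landlord's 30 is given no effect), which does reach 77, so (e) meets the standard.
  Stage II.1 is satisfied; the onus moves to the landlord.
At Stage II.2 the landlord must meet the balance of probabilities (weight exceeds 49): on (f) the weight is 49, which does not exceed 49, so (f) does not meet the standard.
  The landlord does not carry Stage II.2.
So the tenant prevails on this issue.
Per-issue: Issue I → tenant; Issue II → tenant. The tenant must prevail on every issue; overall, the tenant prevails.

tenant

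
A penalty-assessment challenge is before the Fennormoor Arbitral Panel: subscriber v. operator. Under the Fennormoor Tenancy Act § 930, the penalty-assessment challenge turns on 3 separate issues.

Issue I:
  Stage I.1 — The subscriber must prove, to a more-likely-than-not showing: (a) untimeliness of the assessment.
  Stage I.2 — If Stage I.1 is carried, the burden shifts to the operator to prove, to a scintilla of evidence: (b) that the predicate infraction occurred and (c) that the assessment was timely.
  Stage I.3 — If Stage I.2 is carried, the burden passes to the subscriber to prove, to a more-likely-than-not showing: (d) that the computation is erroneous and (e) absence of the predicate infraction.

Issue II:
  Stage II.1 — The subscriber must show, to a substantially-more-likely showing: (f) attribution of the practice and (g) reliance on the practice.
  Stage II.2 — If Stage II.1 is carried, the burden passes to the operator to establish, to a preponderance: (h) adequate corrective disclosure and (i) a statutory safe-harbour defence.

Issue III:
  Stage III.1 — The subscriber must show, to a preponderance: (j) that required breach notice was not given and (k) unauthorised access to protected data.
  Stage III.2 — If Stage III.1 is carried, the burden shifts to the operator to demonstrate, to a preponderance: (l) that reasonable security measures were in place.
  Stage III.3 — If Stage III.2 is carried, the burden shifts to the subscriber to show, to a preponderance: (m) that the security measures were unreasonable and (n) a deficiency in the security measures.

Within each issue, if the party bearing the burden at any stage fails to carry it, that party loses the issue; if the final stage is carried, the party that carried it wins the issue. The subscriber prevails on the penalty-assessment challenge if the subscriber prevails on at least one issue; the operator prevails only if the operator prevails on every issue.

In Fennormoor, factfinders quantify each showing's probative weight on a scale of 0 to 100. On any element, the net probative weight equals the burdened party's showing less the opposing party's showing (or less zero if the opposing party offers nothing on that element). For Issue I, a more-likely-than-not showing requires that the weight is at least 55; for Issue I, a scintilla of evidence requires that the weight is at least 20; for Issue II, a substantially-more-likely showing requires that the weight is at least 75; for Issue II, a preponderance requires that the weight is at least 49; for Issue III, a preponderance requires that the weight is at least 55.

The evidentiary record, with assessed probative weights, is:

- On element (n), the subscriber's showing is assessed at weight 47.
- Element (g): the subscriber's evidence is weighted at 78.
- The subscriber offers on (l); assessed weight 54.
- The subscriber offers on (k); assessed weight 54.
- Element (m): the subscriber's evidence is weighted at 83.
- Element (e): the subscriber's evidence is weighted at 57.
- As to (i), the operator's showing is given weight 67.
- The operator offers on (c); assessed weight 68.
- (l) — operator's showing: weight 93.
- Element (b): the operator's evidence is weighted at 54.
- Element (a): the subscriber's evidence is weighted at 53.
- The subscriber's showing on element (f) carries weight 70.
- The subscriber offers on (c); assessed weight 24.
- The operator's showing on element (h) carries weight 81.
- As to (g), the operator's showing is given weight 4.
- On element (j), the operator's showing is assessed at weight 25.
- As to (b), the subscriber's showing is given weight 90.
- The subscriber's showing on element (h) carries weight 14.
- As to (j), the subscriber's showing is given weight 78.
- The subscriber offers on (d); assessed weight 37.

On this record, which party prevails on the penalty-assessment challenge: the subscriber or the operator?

— Issue I —
At Stage I.1 the subscriber must meet a more-likely-than-not showing (weight is at least 55): on (a) the weight is 53, which does not reach 55, so (a) does not meet the standard.
  Not every element is met, so the subscriber fails to carry Stage I.1.
The analysis ends at Stage I.1; the operator prevails on this issue.
— Issue II —
Stage II.1 (subscriber, a substantially-more-likely showing, weight is at least 75): (f) 70 < 75 — fails; (g) net 78−4=74 < 75 — fails.
  The subscriber does not carry Stage II.1.
So the operator prevails on this issue.
— Issue III —
Stage III.1 — burden on subscriber; standard: a preponderance (weight is at least 55).
    (j): 78 − 25 = 53 < 55 [not met]
    (k): 54 < 55 [not met]
  The subscriber does not carry Stage III.1.
The operator prevails on this issue.
Per-issue: Issue I → operator; Issue II → operator; Issue III → operator. The subscriber must prevail on at least one issue; overall, the operator prevails.

operator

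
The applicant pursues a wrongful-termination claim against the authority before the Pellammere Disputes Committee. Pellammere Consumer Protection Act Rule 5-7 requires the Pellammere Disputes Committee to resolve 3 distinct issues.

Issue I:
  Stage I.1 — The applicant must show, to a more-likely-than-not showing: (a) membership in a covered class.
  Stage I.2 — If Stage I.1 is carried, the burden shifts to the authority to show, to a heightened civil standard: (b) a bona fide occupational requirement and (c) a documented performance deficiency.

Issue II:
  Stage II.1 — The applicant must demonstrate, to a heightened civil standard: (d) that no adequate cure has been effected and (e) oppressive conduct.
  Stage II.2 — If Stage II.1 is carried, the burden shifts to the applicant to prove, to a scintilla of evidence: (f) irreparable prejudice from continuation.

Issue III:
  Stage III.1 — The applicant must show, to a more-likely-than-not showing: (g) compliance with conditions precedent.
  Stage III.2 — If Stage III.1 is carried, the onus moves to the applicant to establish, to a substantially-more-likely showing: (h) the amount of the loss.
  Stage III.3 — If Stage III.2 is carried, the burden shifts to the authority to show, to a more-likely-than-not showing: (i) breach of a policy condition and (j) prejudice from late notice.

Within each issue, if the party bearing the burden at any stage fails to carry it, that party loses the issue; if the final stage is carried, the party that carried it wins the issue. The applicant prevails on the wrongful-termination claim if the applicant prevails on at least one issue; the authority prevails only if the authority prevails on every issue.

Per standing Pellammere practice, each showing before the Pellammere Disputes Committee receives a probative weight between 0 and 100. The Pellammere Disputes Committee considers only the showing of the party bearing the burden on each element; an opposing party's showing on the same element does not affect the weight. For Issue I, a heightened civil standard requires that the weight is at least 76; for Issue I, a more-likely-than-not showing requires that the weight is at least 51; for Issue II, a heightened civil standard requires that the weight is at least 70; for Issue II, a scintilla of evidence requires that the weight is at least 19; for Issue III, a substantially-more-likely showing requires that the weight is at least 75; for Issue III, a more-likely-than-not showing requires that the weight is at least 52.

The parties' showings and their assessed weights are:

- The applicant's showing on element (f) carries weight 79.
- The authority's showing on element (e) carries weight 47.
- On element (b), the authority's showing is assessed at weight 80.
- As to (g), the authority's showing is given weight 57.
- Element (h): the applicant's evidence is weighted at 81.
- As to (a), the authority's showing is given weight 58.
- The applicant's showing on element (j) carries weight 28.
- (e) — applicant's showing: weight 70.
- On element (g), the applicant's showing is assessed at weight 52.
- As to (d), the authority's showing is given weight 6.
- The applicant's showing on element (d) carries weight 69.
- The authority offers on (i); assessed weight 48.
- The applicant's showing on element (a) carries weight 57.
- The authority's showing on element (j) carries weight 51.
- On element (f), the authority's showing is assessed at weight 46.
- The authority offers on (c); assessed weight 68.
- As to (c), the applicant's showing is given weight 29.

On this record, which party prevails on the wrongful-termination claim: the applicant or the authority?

applicant

— Issue I —
Stage I.1 — burden on applicant; standard: a more-likely-than-not showing (weight is at least 51).
    (a): 57 (authority's 58 disregarded) ≥ 51 [met]
  All elements met. The burden passes to the authority.
Stage I.2 — burden on authority; standard: a heightened civil standard (weight is at least 76).
    (b): 80 ≥ 76 [met]
    (c): 68 (applicant's 29 disregarded) < 76 [not met]
  The authority does not carry Stage I.2.
The analysis ends at Stage I.2; the applicant prevails on this issue.
— Issue II —
At Stage II.1 the applicant must meet a heightened civil standard (weight is at least 70): on (d) the weight is 69 (the authority's 6 is given no effect), < 70, so (d) does not meet the standard; on (e) the weight is 70 (the authority's 47 is given no effect), ≥ 70, so (e) meets the standard.
  Stage II.1 not carried; the applicant fails its burden.
The authority prevails on this issue.
— Issue III —
Stage III.1 (applicant, a more-likely-than-not showing, weight is at least 52): (g) 52 (authority's 57 disregarded) ≥ 52 — meets.
  All elements met. The applicant retains the burden for Stage III.2.
Stage III.2 (applicant, a substantially-more-likely showing, weight is at least 75): (h) 81 ≥ 75 — meets.
  All elements met. The burden passes to the authority.
Stage III.3 (authority, a more-likely-than-not showing, weight is at least 52): (i) 48 < 52 — fails; (j) 51 (applicant's 28 disregarded) < 52 — fails.
  Not every element is met, so the authority fails to carry Stage III.3.
The applicant prevails on this issue.
Per-issue: Issue I → applicant; Issue II → authority; Issue III → applicant. The applicant must prevail on at least one issue; overall, the applicant prevails.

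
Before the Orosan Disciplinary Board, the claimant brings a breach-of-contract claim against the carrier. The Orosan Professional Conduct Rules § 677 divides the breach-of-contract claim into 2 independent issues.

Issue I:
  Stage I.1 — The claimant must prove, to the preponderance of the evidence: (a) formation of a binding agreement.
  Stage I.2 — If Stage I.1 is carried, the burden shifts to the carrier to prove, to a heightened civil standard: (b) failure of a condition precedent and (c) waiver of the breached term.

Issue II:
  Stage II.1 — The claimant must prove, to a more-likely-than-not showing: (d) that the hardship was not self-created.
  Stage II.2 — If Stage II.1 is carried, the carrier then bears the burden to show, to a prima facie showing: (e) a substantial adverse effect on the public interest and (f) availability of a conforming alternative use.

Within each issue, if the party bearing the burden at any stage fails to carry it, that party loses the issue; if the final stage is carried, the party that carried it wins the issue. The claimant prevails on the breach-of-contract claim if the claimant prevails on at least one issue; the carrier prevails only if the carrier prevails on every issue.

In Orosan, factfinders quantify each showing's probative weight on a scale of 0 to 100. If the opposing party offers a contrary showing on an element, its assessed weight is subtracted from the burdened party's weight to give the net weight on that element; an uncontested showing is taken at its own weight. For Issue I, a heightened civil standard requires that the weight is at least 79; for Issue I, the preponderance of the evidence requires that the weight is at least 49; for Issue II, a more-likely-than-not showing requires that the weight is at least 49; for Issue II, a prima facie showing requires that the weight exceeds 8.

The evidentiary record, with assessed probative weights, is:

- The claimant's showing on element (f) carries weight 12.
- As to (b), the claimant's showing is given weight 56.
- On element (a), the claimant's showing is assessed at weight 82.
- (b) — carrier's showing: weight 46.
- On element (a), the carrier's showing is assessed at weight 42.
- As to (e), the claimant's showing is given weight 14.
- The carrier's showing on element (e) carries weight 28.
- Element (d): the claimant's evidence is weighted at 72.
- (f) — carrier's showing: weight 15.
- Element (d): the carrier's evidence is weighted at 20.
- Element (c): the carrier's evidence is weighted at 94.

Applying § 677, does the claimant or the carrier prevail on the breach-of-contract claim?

— Issue I —
Stage I.1 (claimant, the preponderance of the evidence, weight is at least 49): (a) net 82−42=40 < 49 — fails.
  Not every element is met, so the claimant fails to carry Stage I.1.
So the carrier prevails on this issue.
— Issue II —
Stage II.1 (claimant, a more-likely-than-not showing, weight is at least 49): (d) net 72−20=52 ≥ 49 — meets.
  The claimant carries Stage II.1; the carrier now bears the burden.
Stage II.2 (carrier, a prima facie showing, weight exceeds 8): (e) net 28−14=14 > 8 — meets; (f) net 15−12=3 ≤ 8 — fails.
  Not every element is met, so the carrier fails to carry Stage II.2.
The analysis ends at Stage II.2; the claimant prevails on this issue.
Per-issue: Issue I → carrier; Issue II → claimant. The claimant must prevail on at least one issue; overall, the claimant prevails.

claimant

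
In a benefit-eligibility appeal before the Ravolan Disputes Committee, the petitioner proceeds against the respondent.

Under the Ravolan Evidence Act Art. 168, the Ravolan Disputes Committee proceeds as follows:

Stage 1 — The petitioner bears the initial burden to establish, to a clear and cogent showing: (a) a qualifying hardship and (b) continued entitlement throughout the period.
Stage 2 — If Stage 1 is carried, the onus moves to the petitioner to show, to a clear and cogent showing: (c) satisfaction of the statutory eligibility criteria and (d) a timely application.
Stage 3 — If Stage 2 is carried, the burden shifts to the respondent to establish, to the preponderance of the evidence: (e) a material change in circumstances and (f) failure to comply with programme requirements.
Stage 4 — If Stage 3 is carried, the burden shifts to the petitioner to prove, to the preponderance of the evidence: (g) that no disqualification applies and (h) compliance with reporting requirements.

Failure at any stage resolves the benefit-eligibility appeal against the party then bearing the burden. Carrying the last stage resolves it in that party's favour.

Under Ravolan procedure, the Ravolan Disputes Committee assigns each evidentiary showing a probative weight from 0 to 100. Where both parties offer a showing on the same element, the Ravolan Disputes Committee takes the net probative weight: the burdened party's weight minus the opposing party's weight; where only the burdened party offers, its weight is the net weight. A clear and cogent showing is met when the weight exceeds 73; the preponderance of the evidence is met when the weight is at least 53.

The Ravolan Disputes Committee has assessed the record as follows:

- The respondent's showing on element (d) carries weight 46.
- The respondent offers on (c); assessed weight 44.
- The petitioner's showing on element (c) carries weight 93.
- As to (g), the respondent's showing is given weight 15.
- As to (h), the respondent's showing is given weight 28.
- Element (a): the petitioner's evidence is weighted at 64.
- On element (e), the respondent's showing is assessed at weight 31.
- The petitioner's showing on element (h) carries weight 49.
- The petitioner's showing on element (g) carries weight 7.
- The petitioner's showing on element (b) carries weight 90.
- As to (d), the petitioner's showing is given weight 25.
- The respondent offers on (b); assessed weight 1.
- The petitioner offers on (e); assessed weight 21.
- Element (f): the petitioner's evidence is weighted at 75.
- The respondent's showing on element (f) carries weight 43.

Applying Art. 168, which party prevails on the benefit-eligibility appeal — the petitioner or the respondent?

respondent

Stage 1 — burden on petitioner; standard: a clear and cogent showing (weight exceeds 73).
    (a): 64 ≤ 73 [not met]
    (b): 90 − 1 = 89 > 73 [met]
  Stage 1 not carried; the petitioner fails its burden.
The analysis ends at Stage 1; the respondent prevails.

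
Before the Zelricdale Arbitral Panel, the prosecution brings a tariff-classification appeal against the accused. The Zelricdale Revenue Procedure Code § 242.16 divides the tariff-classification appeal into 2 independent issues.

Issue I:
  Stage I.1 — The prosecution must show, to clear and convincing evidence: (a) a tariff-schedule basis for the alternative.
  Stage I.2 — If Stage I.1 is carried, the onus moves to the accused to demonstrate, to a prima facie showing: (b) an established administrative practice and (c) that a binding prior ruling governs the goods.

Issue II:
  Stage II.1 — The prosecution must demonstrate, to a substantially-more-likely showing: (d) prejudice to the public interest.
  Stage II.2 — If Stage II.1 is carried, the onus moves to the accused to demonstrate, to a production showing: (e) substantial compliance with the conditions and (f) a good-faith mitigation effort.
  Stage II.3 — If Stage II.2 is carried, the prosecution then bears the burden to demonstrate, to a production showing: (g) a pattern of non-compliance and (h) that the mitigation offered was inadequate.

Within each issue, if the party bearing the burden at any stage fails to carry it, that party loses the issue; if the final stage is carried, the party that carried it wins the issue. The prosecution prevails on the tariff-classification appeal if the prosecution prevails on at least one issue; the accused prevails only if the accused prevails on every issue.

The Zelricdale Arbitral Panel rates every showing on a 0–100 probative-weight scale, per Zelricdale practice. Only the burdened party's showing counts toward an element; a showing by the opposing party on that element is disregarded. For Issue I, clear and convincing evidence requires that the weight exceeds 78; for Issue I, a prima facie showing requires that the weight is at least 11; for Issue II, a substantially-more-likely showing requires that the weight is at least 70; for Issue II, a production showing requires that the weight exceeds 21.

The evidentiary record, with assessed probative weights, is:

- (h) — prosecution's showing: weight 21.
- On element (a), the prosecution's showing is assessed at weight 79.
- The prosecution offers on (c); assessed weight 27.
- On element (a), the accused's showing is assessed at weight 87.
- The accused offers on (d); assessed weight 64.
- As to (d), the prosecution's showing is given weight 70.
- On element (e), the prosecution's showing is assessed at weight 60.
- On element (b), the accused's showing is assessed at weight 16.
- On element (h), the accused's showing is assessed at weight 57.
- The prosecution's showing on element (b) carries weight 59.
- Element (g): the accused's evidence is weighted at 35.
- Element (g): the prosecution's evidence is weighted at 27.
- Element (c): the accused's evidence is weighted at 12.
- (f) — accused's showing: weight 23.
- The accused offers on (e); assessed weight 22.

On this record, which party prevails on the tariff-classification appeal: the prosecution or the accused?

— Issue I —
Stage I.1 — burden on prosecution; standard: clear and convincing evidence (weight exceeds 78).
    (a): 79 (accused's 87 disregarded) > 78 [met]
  Stage I.1 is satisfied; the onus moves to the accused.
Stage I.2 — burden on accused; standard: a prima facie showing (weight is at least 11).
    (b): 16 (prosecution's 59 disregarded) ≥ 11 [met]
    (c): 12 (prosecution's 27 disregarded) ≥ 11 [met]
  All elements met at the final stage.
All stages carried — the accused prevails on this issue.
— Issue II —
At Stage II.1 the prosecution must meet a substantially-more-likely showing (weight is at least 70): on (d) the weight is 70 (the accused's 64 is given no effect), which does reach 70, so (d) meets the standard.
  Stage II.1 carried; the burden shifts to the accused.
At Stage II.2 the accused must meet a production showing (weight exceeds 21): on (e) the weight is 22 (the prosecution's 60 is given no effect), > 21, so (e) meets the standard; on (f) the weight is 23, > 21, so (f) meets the standard.
  All elements met. The burden passes to the prosecution.
At Stage II.3 the prosecution must meet a production showing (weight exceeds 21): on (g) the weight is 27 (the accused's 35 is given no effect), > 21, so (g) meets the standard; on (h) the weight is 21 (the accused's 57 is given no effect), ≤ 21, so (h) does not meet the standard.
  Stage II.3 not carried; the prosecution fails its burden.
The analysis ends at Stage II.3; the accused prevails on this issue.
Per-issue: Issue I → accused; Issue II → accused. The prosecution must prevail on at least one issue; overall, the accused prevails.

accused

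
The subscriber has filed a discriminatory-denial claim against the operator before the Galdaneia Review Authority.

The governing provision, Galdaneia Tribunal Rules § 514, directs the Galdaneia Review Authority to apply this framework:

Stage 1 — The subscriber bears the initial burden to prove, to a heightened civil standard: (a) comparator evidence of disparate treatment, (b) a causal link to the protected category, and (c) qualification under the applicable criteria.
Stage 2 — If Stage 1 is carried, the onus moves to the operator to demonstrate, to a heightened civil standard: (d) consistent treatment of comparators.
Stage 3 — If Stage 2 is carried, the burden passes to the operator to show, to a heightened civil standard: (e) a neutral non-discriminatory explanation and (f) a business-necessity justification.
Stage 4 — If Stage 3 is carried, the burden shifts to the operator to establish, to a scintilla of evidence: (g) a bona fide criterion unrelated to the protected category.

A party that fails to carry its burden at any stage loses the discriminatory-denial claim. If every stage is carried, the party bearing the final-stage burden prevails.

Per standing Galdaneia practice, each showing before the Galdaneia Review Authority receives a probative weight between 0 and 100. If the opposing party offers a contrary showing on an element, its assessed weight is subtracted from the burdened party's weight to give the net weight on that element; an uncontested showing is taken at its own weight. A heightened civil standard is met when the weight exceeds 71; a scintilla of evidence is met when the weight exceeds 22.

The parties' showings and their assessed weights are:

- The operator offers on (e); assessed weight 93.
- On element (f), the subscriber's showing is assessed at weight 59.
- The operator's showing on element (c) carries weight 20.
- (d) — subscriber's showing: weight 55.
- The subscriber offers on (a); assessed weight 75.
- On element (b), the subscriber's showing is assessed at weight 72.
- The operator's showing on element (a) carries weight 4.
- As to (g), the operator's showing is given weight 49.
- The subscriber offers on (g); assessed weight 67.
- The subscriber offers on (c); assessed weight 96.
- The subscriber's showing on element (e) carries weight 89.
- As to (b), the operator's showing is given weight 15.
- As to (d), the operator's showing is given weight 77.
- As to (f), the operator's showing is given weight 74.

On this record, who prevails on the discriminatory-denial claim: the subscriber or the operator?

At Stage 1 the subscriber must meet a heightened civil standard (weight exceeds 71): on (a) the weight is 75 less the opposing 4 gives net 71, which does not exceed 71, so (a) does not meet the standard; on (b) the weight is 72 less the opposing 15 gives net 57, which does not exceed 71, so (b) does not meet the standard; on (c) the weight is 96 less the opposing 20 gives net 76, > 71, so (c) meets the standard.
  The subscriber does not carry Stage 1.
The analysis ends at Stage 1; the operator prevails.

operator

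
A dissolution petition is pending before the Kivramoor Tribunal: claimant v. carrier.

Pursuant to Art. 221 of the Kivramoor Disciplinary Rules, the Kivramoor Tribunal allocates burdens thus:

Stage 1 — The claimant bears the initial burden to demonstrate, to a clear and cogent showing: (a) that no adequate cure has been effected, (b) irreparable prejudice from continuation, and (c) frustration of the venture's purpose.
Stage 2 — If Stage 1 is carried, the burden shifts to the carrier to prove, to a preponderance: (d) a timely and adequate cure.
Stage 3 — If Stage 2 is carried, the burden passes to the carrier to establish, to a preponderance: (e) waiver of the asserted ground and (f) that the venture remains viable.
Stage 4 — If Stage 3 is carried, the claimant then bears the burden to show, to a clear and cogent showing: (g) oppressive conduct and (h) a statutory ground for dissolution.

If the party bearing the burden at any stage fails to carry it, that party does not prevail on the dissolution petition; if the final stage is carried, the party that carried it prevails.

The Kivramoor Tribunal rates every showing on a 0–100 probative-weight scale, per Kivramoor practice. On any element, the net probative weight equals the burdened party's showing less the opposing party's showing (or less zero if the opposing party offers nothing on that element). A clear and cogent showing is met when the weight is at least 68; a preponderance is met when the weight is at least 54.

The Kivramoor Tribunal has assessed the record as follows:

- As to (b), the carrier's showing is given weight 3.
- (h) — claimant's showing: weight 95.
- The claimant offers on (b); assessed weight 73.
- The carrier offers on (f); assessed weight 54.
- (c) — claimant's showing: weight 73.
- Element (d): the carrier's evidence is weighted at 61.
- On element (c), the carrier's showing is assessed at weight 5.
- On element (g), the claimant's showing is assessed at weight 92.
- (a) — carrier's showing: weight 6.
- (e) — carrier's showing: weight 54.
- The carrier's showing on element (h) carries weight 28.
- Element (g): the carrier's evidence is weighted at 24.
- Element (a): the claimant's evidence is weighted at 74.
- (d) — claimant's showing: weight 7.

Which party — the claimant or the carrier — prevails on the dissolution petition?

Stage 1 — burden on claimant; standard: a clear and cogent showing (weight is at least 68).
    (a): 74 − 6 = 68 ≥ 68 [met]
    (b): 73 − 3 = 70 ≥ 68 [met]
    (c): 73 − 5 = 68 ≥ 68 [met]
  Stage 1 is satisfied; the onus moves to the carrier.
Stage 2 — burden on carrier; standard: a preponderance (weight is at least 54).
    (d): 61 − 7 = 54 ≥ 54 [met]
  Stage 2 carried; the burden remains with the carrier.
Stage 3 — burden on carrier; standard: a preponderance (weight is at least 54).
    (e): 54 ≥ 54 [met]
    (f): 54 ≥ 54 [met]
  All elements met. The burden passes to the claimant.
Stage 4 — burden on claimant; standard: a clear and cogent showing (weight is at least 68).
    (g): 92 − 24 = 68 ≥ 68 [met]
    (h): 95 − 28 = 67 < 68 [not met]
  Not every element is met, so the claimant fails to carry Stage 4.
So the carrier prevails.

carrier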